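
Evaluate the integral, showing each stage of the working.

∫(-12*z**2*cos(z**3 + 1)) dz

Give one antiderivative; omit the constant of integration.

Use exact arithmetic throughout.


Step 1. Substitute u = z**3 + 1, turning ∫(-12*z**2*cos(z**3 + 1)) dz into ∫(-4*cos(u)) du: now ∫(-4*cos(u)) du.
Step 2. Evaluate the standard form: now -4*sin(u).
Step 3. Substitute back u = z**3 + 1: now -4*sin(z**3 + 1).
Answer: -4*sin(z**3 + 1).


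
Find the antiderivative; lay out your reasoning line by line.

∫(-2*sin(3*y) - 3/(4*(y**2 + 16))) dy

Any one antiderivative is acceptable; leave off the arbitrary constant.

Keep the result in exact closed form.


Step 1. Rewrite: now ∫(-3/(4*(y**2 + 16))) dy + ∫(-2*sin(3*y)) dy.
Step 2. Evaluate the standard form: now 2*cos(3*y)/3 + ∫(-3/(4*(y**2 + 16))) dy.
Step 3. Evaluate the standard form: now 2*cos(3*y)/3 - 3*atan(y/4)/16.
Answer: 2*cos(3*y)/3 - 3*atan(y/4)/16.


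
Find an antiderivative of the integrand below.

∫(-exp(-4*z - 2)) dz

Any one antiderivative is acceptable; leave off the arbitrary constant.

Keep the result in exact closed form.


Answer: exp(-4*z - 2)/4.


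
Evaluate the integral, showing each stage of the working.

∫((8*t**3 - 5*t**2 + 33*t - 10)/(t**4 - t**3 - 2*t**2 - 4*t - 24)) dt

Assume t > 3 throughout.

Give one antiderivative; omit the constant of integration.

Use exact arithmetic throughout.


Step 1. Decompose ∫((8*t**3 - 5*t**2 + 33*t - 10)/(t**4 - t**3 - 2*t**2 - 4*t - 24)) dt by partial fractions, (8*t**3 - 5*t**2 + 33*t - 10)/(t**4 - t**3 - 2*t**2 - 4*t - 24) = -1/(t**2 + 4) + 4/(t + 2) + 4/(t - 3): now ∫(4/(t - 3)) dt + ∫(4/(t + 2)) dt + ∫(-1/(t**2 + 4)) dt.
Step 2. Evaluate the standard form [assuming t > -2]: now 4*log(t + 2) + ∫(4/(t - 3)) dt + ∫(-1/(t**2 + 4)) dt.
Step 3. Evaluate the standard form [assuming t > 3]: now 4*log(t - 3) + 4*log(t + 2) + ∫(-1/(t**2 + 4)) dt.
Step 4. Evaluate the standard form: now 4*log(t - 3) + 4*log(t + 2) - atan(t/2)/2.
Answer: 4*log(t - 3) + 4*log(t + 2) - atan(t/2)/2.


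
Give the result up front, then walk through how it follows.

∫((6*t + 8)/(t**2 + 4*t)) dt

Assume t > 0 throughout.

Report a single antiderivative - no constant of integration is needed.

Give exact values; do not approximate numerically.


The answer is 2*log(t) + 4*log(t + 4).
Step 1. Decompose ∫((6*t + 8)/(t**2 + 4*t)) dt by partial fractions, (6*t + 8)/(t**2 + 4*t) = 4/(t + 4) + 2/t: now ∫(2/t) dt + ∫(4/(t + 4)) dt.
Step 2. Evaluate the standard form [assuming t > -4]: now 4*log(t + 4) + ∫(2/t) dt.
Step 3. Evaluate the standard form [assuming t > 0]: now 2*log(t) + 4*log(t + 4).
Answer: 2*log(t) + 4*log(t + 4).


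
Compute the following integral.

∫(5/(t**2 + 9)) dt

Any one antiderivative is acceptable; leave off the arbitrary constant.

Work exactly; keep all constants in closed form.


Answer: 5*atan(t/3)/3.


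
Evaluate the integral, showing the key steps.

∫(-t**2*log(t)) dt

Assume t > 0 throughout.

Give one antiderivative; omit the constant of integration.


Step 1. Integrate ∫(-t**2*log(t)) dt by parts with u = log(t), dv = (-t**2) dt, so v = -t**3/3 [assuming t > 0]: now -t**3*log(t)/3 + ∫(t**2/3) dt.
Step 2. Evaluate the standard form: now -t**3*log(t)/3 + t**3/9.
Answer: -t**3*log(t)/3 + t**3/9.


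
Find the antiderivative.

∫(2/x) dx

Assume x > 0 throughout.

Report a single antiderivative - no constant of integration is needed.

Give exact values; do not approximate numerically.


Answer: 2*log(x).


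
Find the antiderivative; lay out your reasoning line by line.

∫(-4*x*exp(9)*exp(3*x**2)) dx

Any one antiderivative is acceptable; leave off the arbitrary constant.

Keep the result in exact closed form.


Step 1. Substitute u = x**2 + 3, turning ∫(-4*x*exp(9)*exp(3*x**2)) dx into ∫(-2*exp(3*u)) du: now ∫(-2*exp(3*u)) du.
Step 2. Evaluate the standard form: now -2*exp(3*u)/3.
Step 3. Substitute back u = x**2 + 3: now -2*exp(3*x**2 + 9)/3.
Answer: -2*exp(3*x**2 + 9)/3.


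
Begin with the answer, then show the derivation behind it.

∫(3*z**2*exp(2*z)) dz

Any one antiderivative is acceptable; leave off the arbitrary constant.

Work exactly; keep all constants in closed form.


The answer is 3*z**2*exp(2*z)/2 - 3*z*exp(2*z)/2 + 3*exp(2*z)/4.
Step 1. Integrate ∫(3*z**2*exp(2*z)) dz by parts with u = z**2, dv = (3*exp(2*z)) dz, so v = 3*exp(2*z)/2: now 3*z**2*exp(2*z)/2 + ∫(-3*z*exp(2*z)) dz.
Step 2. Integrate ∫(-3*z*exp(2*z)) dz by parts with u = z, dv = (-3*exp(2*z)) dz, so v = -3*exp(2*z)/2: now 3*z**2*exp(2*z)/2 - 3*z*exp(2*z)/2 + ∫(3*exp(2*z)/2) dz.
Step 3. Evaluate the standard form: now 3*z**2*exp(2*z)/2 - 3*z*exp(2*z)/2 + 3*exp(2*z)/4.
Answer: 3*z**2*exp(2*z)/2 - 3*z*exp(2*z)/2 + 3*exp(2*z)/4.


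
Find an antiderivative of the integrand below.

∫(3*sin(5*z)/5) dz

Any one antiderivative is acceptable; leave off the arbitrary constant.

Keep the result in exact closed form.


Answer: -3*cos(5*z)/25.


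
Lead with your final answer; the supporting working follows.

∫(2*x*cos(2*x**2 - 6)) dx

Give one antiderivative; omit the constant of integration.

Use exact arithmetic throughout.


The answer is sin(2*x**2 - 6)/2.
Step 1. Substitute u = x**2 - 3, turning ∫(2*x*cos(2*x**2 - 6)) dx into ∫(cos(2*u)) du: now ∫(cos(2*u)) du.
Step 2. Evaluate the standard form: now sin(2*u)/2.
Step 3. Substitute back u = x**2 - 3: now sin(2*x**2 - 6)/2.
Answer: sin(2*x**2 - 6)/2.


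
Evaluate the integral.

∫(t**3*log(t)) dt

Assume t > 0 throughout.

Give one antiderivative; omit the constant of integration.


Answer: t**4*log(t)/4 - t**4/16.


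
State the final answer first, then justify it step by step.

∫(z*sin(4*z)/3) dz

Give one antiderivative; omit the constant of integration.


The answer is -z*cos(4*z)/12 + sin(4*z)/48.
Step 1. Integrate ∫(z*sin(4*z)/3) dz by parts with u = z, dv = (sin(4*z)/3) dz, so v = -cos(4*z)/12: now -z*cos(4*z)/12 + ∫(cos(4*z)/12) dz.
Step 2. Evaluate the standard form: now -z*cos(4*z)/12 + sin(4*z)/48.
Answer: -z*cos(4*z)/12 + sin(4*z)/48.


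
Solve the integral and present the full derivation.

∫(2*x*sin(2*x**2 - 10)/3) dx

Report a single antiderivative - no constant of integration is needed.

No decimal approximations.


Step 1. Substitute u = x**2 - 5, turning ∫(2*x*sin(2*x**2 - 10)/3) dx into ∫(sin(2*u)/3) du: now ∫(sin(2*u)/3) du.
Step 2. Evaluate the standard form: now -cos(2*u)/6.
Step 3. Substitute back u = x**2 - 5: now -cos(2*x**2 - 10)/6.
Answer: -cos(2*x**2 - 10)/6.


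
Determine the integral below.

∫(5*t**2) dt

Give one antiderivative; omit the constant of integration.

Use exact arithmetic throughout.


Answer: 5*t**3/3.


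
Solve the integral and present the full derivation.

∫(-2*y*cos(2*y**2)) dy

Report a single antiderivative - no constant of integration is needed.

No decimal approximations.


Step 1. Substitute u = y**2, turning ∫(-2*y*cos(2*y**2)) dy into ∫(-cos(2*u)) du: now ∫(-cos(2*u)) du.
Step 2. Evaluate the standard form: now -sin(2*u)/2.
Step 3. Substitute back u = y**2: now -sin(2*y**2)/2.
Answer: -sin(2*y**2)/2.


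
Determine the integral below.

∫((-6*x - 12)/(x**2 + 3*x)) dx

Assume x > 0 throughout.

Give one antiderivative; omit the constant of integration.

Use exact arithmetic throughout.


Answer: -4*log(x) - 2*log(x + 3).


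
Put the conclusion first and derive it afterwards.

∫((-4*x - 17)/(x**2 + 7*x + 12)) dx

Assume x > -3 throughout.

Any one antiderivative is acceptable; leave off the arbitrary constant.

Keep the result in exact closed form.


The answer is -5*log(x + 3) + log(x + 4).
Step 1. Decompose ∫((-4*x - 17)/(x**2 + 7*x + 12)) dx by partial fractions, (-4*x - 17)/(x**2 + 7*x + 12) = 1/(x + 4) - 5/(x + 3): now ∫(-5/(x + 3)) dx + ∫(1/(x + 4)) dx.
Step 2. Evaluate the standard form [assuming x > -4]: now log(x + 4) + ∫(-5/(x + 3)) dx.
Step 3. Evaluate the standard form [assuming x > -3]: now -5*log(x + 3) + log(x + 4).
Answer: -5*log(x + 3) + log(x + 4).


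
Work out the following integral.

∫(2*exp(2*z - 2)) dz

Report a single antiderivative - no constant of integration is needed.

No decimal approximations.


Answer: exp(2*z - 2).


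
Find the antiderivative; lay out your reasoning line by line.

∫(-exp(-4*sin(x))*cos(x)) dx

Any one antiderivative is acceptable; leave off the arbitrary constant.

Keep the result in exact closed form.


Step 1. Substitute u = sin(x), turning ∫(-exp(-4*sin(x))*cos(x)) dx into ∫(-exp(-4*u)) du: now ∫(-exp(-4*u)) du.
Step 2. Evaluate the standard form: now exp(-4*u)/4.
Step 3. Substitute back u = sin(x): now exp(-4*sin(x))/4.
Answer: exp(-4*sin(x))/4.


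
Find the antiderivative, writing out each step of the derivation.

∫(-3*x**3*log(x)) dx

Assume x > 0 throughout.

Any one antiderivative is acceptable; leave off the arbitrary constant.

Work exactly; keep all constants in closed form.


Step 1. Integrate ∫(-3*x**3*log(x)) dx by parts with u = log(x), dv = (-3*x**3) dx, so v = -3*x**4/4 [assuming x > 0]: now -3*x**4*log(x)/4 + ∫(3*x**3/4) dx.
Step 2. Evaluate the standard form: now -3*x**4*log(x)/4 + 3*x**4/16.
Answer: -3*x**4*log(x)/4 + 3*x**4/16.


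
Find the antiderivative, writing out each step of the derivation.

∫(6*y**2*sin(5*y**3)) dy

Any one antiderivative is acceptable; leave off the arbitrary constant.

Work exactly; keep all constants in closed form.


Step 1. Substitute u = y**3, turning ∫(6*y**2*sin(5*y**3)) dy into ∫(2*sin(5*u)) du: now ∫(2*sin(5*u)) du.
Step 2. Evaluate the standard form: now -2*cos(5*u)/5.
Step 3. Substitute back u = y**3: now -2*cos(5*y**3)/5.
Answer: -2*cos(5*y**3)/5.


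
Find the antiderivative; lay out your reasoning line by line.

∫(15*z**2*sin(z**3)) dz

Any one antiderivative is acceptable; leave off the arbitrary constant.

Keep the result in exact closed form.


Step 1. Substitute u = z**3, turning ∫(15*z**2*sin(z**3)) dz into ∫(5*sin(u)) du: now ∫(5*sin(u)) du.
Step 2. Evaluate the standard form: now -5*cos(u).
Step 3. Substitute back u = z**3: now -5*cos(z**3).
Answer: -5*cos(z**3).


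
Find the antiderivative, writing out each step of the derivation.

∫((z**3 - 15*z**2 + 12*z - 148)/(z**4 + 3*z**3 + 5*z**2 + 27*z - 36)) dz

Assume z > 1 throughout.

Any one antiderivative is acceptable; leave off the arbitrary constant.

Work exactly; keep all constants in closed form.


Step 1. Decompose ∫((z**3 - 15*z**2 + 12*z - 148)/(z**4 + 3*z**3 + 5*z**2 + 27*z - 36)) dz by partial fractions, (z**3 - 15*z**2 + 12*z - 148)/(z**4 + 3*z**3 + 5*z**2 + 27*z - 36) = 1/(z**2 + 9) + 4/(z + 4) - 3/(z - 1): now ∫(-3/(z - 1)) dz + ∫(4/(z + 4)) dz + ∫(1/(z**2 + 9)) dz.
Step 2. Evaluate the standard form [assuming z > 1]: now -3*log(z - 1) + ∫(4/(z + 4)) dz + ∫(1/(z**2 + 9)) dz.
Step 3. Evaluate the standard form [assuming z > -4]: now -3*log(z - 1) + 4*log(z + 4) + ∫(1/(z**2 + 9)) dz.
Step 4. Evaluate the standard form: now -3*log(z - 1) + 4*log(z + 4) + atan(z/3)/3.
Answer: -3*log(z - 1) + 4*log(z + 4) + atan(z/3)/3.


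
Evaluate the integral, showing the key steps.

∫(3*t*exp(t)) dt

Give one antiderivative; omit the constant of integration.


Step 1. Integrate ∫(3*t*exp(t)) dt by parts with u = t, dv = (3*exp(t)) dt, so v = 3*exp(t): now 3*t*exp(t) + ∫(-3*exp(t)) dt.
Step 2. Evaluate the standard form: now 3*t*exp(t) - 3*exp(t).
Answer: 3*t*exp(t) - 3*exp(t).


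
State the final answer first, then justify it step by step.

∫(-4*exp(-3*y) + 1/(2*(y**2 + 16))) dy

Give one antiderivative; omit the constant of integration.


The answer is atan(y/4)/8 + 4*exp(-3*y)/3.
Step 1. Rewrite: now ∫(1/(2*(y**2 + 16))) dy + ∫(-4*exp(-3*y)) dy.
Step 2. Evaluate the standard form: now atan(y/4)/8 + ∫(-4*exp(-3*y)) dy.
Step 3. Evaluate the standard form: now atan(y/4)/8 + 4*exp(-3*y)/3.
Answer: atan(y/4)/8 + 4*exp(-3*y)/3.


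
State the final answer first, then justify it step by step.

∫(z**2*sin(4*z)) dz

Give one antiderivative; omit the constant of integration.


The answer is -z**2*cos(4*z)/4 + z*sin(4*z)/8 + cos(4*z)/32.
Step 1. Integrate ∫(z**2*sin(4*z)) dz by parts with u = z**2, dv = (sin(4*z)) dz, so v = -cos(4*z)/4: now -z**2*cos(4*z)/4 + ∫(z*cos(4*z)/2) dz.
Step 2. Integrate ∫(z*cos(4*z)/2) dz by parts with u = z, dv = (cos(4*z)/2) dz, so v = sin(4*z)/8: now -z**2*cos(4*z)/4 + z*sin(4*z)/8 + ∫(-sin(4*z)/8) dz.
Step 3. Evaluate the standard form: now -z**2*cos(4*z)/4 + z*sin(4*z)/8 + cos(4*z)/32.
Answer: -z**2*cos(4*z)/4 + z*sin(4*z)/8 + cos(4*z)/32.


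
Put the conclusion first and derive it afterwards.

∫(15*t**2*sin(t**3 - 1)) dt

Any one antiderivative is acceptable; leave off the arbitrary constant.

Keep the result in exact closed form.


The answer is -5*cos(t**3 - 1).
Step 1. Substitute u = t**3 - 1, turning ∫(15*t**2*sin(t**3 - 1)) dt into ∫(5*sin(u)) du: now ∫(5*sin(u)) du.
Step 2. Evaluate the standard form: now -5*cos(u).
Step 3. Substitute back u = t**3 - 1: now -5*cos(t**3 - 1).
Answer: -5*cos(t**3 - 1).


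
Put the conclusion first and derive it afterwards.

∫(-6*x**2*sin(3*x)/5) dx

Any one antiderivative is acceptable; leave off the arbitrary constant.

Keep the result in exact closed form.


The answer is 2*x**2*cos(3*x)/5 - 4*x*sin(3*x)/15 - 4*cos(3*x)/45.
Step 1. Integrate ∫(-6*x**2*sin(3*x)/5) dx by parts with u = x**2, dv = (-6*sin(3*x)/5) dx, so v = 2*cos(3*x)/5: now 2*x**2*cos(3*x)/5 + ∫(-4*x*cos(3*x)/5) dx.
Step 2. Integrate ∫(-4*x*cos(3*x)/5) dx by parts with u = x, dv = (-4*cos(3*x)/5) dx, so v = -4*sin(3*x)/15: now 2*x**2*cos(3*x)/5 - 4*x*sin(3*x)/15 + ∫(4*sin(3*x)/15) dx.
Step 3. Evaluate the standard form: now 2*x**2*cos(3*x)/5 - 4*x*sin(3*x)/15 - 4*cos(3*x)/45.
Answer: 2*x**2*cos(3*x)/5 - 4*x*sin(3*x)/15 - 4*cos(3*x)/45.


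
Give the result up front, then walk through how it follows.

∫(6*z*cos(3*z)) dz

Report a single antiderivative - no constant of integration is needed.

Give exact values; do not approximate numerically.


The answer is 2*z*sin(3*z) + 2*cos(3*z)/3.
Step 1. Integrate ∫(6*z*cos(3*z)) dz by parts with u = z, dv = (6*cos(3*z)) dz, so v = 2*sin(3*z): now 2*z*sin(3*z) + ∫(-2*sin(3*z)) dz.
Step 2. Evaluate the standard form: now 2*z*sin(3*z) + 2*cos(3*z)/3.
Answer: 2*z*sin(3*z) + 2*cos(3*z)/3.


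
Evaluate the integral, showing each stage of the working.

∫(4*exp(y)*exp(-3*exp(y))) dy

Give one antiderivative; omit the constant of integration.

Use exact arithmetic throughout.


Step 1. Substitute u = exp(y), turning ∫(4*exp(y)*exp(-3*exp(y))) dy into ∫(4*exp(-3*u)) du: now ∫(4*exp(-3*u)) du.
Step 2. Evaluate the standard form: now -4*exp(-3*u)/3.
Step 3. Substitute back u = exp(y): now -4*exp(-3*exp(y))/3.
Answer: -4*exp(-3*exp(y))/3.


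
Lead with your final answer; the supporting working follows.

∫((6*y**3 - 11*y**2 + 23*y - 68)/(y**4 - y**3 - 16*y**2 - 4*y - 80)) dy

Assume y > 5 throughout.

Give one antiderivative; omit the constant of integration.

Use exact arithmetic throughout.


The answer is 2*log(y - 5) + 4*log(y + 4) + atan(y/2)/2.
Step 1. Decompose ∫((6*y**3 - 11*y**2 + 23*y - 68)/(y**4 - y**3 - 16*y**2 - 4*y - 80)) dy by partial fractions, (6*y**3 - 11*y**2 + 23*y - 68)/(y**4 - y**3 - 16*y**2 - 4*y - 80) = 1/(y**2 + 4) + 4/(y + 4) + 2/(y - 5): now ∫(2/(y - 5)) dy + ∫(4/(y + 4)) dy + ∫(1/(y**2 + 4)) dy.
Step 2. Evaluate the standard form [assuming y > 5]: now 2*log(y - 5) + ∫(4/(y + 4)) dy + ∫(1/(y**2 + 4)) dy.
Step 3. Evaluate the standard form [assuming y > -4]: now 2*log(y - 5) + 4*log(y + 4) + ∫(1/(y**2 + 4)) dy.
Step 4. Evaluate the standard form: now 2*log(y - 5) + 4*log(y + 4) + atan(y/2)/2.
Answer: 2*log(y - 5) + 4*log(y + 4) + atan(y/2)/2.


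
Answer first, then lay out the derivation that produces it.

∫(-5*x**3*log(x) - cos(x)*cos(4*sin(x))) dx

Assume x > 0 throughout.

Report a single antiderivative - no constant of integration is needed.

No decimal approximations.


The answer is -5*x**4*log(x)/4 + 5*x**4/16 - sin(4*sin(x))/4.
Step 1. Rewrite: now ∫(-5*x**3*log(x)) dx + ∫(-cos(x)*cos(4*sin(x))) dx.
Step 2. Substitute u = sin(x), turning ∫(-cos(x)*cos(4*sin(x))) dx into ∫(-cos(4*u)) du: now ∫(-5*x**3*log(x)) dx + ∫(-cos(4*u)) du.
Step 3. Evaluate the standard form: now -sin(4*u)/4 + ∫(-5*x**3*log(x)) dx.
Step 4. Substitute back u = sin(x): now -sin(4*sin(x))/4 + ∫(-5*x**3*log(x)) dx.
Step 5. Integrate ∫(-5*x**3*log(x)) dx by parts with u = log(x), dv = (-5*x**3) dx, so v = -5*x**4/4 [assuming x > 0]: now -5*x**4*log(x)/4 - sin(4*sin(x))/4 + ∫(5*x**3/4) dx.
Step 6. Evaluate the standard form: now -5*x**4*log(x)/4 + 5*x**4/16 - sin(4*sin(x))/4.
Answer: -5*x**4*log(x)/4 + 5*x**4/16 - sin(4*sin(x))/4.


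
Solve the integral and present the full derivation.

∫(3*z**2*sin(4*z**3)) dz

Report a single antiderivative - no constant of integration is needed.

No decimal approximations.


Step 1. Substitute u = z**3, turning ∫(3*z**2*sin(4*z**3)) dz into ∫(sin(4*u)) du: now ∫(sin(4*u)) du.
Step 2. Evaluate the standard form: now -cos(4*u)/4.
Step 3. Substitute back u = z**3: now -cos(4*z**3)/4.
Answer: -cos(4*z**3)/4.


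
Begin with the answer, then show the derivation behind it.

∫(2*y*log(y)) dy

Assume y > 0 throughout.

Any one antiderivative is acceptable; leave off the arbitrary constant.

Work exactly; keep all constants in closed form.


The answer is y**2*log(y) - y**2/2.
Step 1. Integrate ∫(2*y*log(y)) dy by parts with u = log(y), dv = (2*y) dy, so v = y**2 [assuming y > 0]: now y**2*log(y) + ∫(-y) dy.
Step 2. Evaluate the standard form: now y**2*log(y) - y**2/2.
Answer: y**2*log(y) - y**2/2.


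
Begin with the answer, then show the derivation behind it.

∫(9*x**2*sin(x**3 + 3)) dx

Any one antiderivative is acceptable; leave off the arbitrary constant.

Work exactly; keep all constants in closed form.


The answer is -3*cos(x**3 + 3).
Step 1. Substitute u = x**3 + 3, turning ∫(9*x**2*sin(x**3 + 3)) dx into ∫(3*sin(u)) du: now ∫(3*sin(u)) du.
Step 2. Evaluate the standard form: now -3*cos(u).
Step 3. Substitute back u = x**3 + 3: now -3*cos(x**3 + 3).
Answer: -3*cos(x**3 + 3).


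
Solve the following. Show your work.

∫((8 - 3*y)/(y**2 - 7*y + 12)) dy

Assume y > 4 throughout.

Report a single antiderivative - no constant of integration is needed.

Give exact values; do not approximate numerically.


Step 1. Decompose ∫((8 - 3*y)/(y**2 - 7*y + 12)) dy by partial fractions, (8 - 3*y)/(y**2 - 7*y + 12) = 1/(y - 3) - 4/(y - 4): now ∫(-4/(y - 4)) dy + ∫(1/(y - 3)) dy.
Step 2. Evaluate the standard form [assuming y > 3]: now log(y - 3) + ∫(-4/(y - 4)) dy.
Step 3. Evaluate the standard form [assuming y > 4]: now -4*log(y - 4) + log(y - 3).
Answer: -4*log(y - 4) + log(y - 3).


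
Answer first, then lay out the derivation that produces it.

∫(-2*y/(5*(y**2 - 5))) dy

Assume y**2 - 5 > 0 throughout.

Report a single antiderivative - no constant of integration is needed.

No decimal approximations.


The answer is -log(y**2 - 5)/5.
Step 1. Substitute u = y**2 - 5, turning ∫(-2*y/(5*(y**2 - 5))) dy into ∫(-1/(5*u)) du: now ∫(-1/(5*u)) du.
Step 2. Evaluate the standard form [assuming u > 0]: now -log(u)/5.
Step 3. Substitute back u = y**2 - 5: now -log(y**2 - 5)/5.
Answer: -log(y**2 - 5)/5.


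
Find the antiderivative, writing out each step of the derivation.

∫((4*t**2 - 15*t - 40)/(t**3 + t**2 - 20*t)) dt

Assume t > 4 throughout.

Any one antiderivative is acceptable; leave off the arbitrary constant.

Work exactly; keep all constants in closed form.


Step 1. Decompose ∫((4*t**2 - 15*t - 40)/(t**3 + t**2 - 20*t)) dt by partial fractions, (4*t**2 - 15*t - 40)/(t**3 + t**2 - 20*t) = 3/(t + 5) - 1/(t - 4) + 2/t: now ∫(2/t) dt + ∫(-1/(t - 4)) dt + ∫(3/(t + 5)) dt.
Step 2. Evaluate the standard form [assuming t > 4]: now -log(t - 4) + ∫(2/t) dt + ∫(3/(t + 5)) dt.
Step 3. Evaluate the standard form [assuming t > -5]: now -log(t - 4) + 3*log(t + 5) + ∫(2/t) dt.
Step 4. Evaluate the standard form [assuming t > 0]: now 2*log(t) - log(t - 4) + 3*log(t + 5).
Answer: 2*log(t) - log(t - 4) + 3*log(t + 5).


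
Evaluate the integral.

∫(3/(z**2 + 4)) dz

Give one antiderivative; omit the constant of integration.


Answer: 3*atan(z/2)/2.


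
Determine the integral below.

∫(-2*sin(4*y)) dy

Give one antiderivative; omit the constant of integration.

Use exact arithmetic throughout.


Answer: cos(4*y)/2.


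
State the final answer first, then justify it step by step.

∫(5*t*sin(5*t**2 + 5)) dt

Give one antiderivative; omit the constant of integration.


The answer is -cos(5*t**2 + 5)/2.
Step 1. Substitute u = t**2 + 1, turning ∫(5*t*sin(5*t**2 + 5)) dt into ∫(5*sin(5*u)/2) du: now ∫(5*sin(5*u)/2) du.
Step 2. Evaluate the standard form: now -cos(5*u)/2.
Step 3. Substitute back u = t**2 + 1: now -cos(5*t**2 + 5)/2.
Answer: -cos(5*t**2 + 5)/2.


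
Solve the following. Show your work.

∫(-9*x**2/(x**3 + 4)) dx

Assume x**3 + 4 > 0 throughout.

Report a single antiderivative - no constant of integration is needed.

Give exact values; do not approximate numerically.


Step 1. Substitute u = x**3 + 4, turning ∫(-9*x**2/(x**3 + 4)) dx into ∫(-3/u) du: now ∫(-3/u) du.
Step 2. Evaluate the standard form [assuming u > 0]: now -3*log(u).
Step 3. Substitute back u = x**3 + 4: now -3*log(x**3 + 4).
Answer: -3*log(x**3 + 4).


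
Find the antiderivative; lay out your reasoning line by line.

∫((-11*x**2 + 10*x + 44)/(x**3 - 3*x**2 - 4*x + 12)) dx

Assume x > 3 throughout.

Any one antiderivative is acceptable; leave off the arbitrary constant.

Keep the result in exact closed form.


Step 1. Decompose ∫((-11*x**2 + 10*x + 44)/(x**3 - 3*x**2 - 4*x + 12)) dx by partial fractions, (-11*x**2 + 10*x + 44)/(x**3 - 3*x**2 - 4*x + 12) = -1/(x + 2) - 5/(x - 2) - 5/(x - 3): now ∫(-5/(x - 3)) dx + ∫(-5/(x - 2)) dx + ∫(-1/(x + 2)) dx.
Step 2. Evaluate the standard form [assuming x > -2]: now -log(x + 2) + ∫(-5/(x - 3)) dx + ∫(-5/(x - 2)) dx.
Step 3. Evaluate the standard form [assuming x > 3]: now -5*log(x - 3) - log(x + 2) + ∫(-5/(x - 2)) dx.
Step 4. Evaluate the standard form [assuming x > 2]: now -5*log(x - 3) - 5*log(x - 2) - log(x + 2).
Answer: -5*log(x - 3) - 5*log(x - 2) - log(x + 2).


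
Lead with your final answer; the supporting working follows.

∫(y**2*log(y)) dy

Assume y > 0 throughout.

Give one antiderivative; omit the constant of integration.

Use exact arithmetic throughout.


The answer is y**3*log(y)/3 - y**3/9.
Step 1. Integrate ∫(y**2*log(y)) dy by parts with u = log(y), dv = (y**2) dy, so v = y**3/3 [assuming y > 0]: now y**3*log(y)/3 + ∫(-y**2/3) dy.
Step 2. Evaluate the standard form: now y**3*log(y)/3 - y**3/9.
Answer: y**3*log(y)/3 - y**3/9.


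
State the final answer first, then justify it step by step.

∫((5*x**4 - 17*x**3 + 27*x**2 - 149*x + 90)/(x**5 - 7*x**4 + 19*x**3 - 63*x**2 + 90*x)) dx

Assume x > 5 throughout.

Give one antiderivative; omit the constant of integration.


The answer is log(x) + 2*log(x - 5) + 2*log(x - 2) + 4*atan(x/3)/3.
Step 1. Decompose ∫((5*x**4 - 17*x**3 + 27*x**2 - 149*x + 90)/(x**5 - 7*x**4 + 19*x**3 - 63*x**2 + 90*x)) dx by partial fractions, (5*x**4 - 17*x**3 + 27*x**2 - 149*x + 90)/(x**5 - 7*x**4 + 19*x**3 - 63*x**2 + 90*x) = 4/(x**2 + 9) + 2/(x - 2) + 2/(x - 5) + 1/x: now ∫(1/x) dx + ∫(2/(x - 5)) dx + ∫(2/(x - 2)) dx + ∫(4/(x**2 + 9)) dx.
Step 2. Evaluate the standard form [assuming x > 5]: now 2*log(x - 5) + ∫(1/x) dx + ∫(2/(x - 2)) dx + ∫(4/(x**2 + 9)) dx.
Step 3. Evaluate the standard form [assuming x > 0]: now log(x) + 2*log(x - 5) + ∫(2/(x - 2)) dx + ∫(4/(x**2 + 9)) dx.
Step 4. Evaluate the standard form [assuming x > 2]: now log(x) + 2*log(x - 5) + 2*log(x - 2) + ∫(4/(x**2 + 9)) dx.
Step 5. Evaluate the standard form: now log(x) + 2*log(x - 5) + 2*log(x - 2) + 4*atan(x/3)/3.
Answer: log(x) + 2*log(x - 5) + 2*log(x - 2) + 4*atan(x/3)/3.


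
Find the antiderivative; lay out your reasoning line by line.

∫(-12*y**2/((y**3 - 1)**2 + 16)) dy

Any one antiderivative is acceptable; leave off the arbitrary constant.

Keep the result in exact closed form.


Step 1. Substitute u = y**3 - 1, turning ∫(-12*y**2/((y**3 - 1)**2 + 16)) dy into ∫(-4/(u**2 + 16)) du: now ∫(-4/(u**2 + 16)) du.
Step 2. Evaluate the standard form: now -atan(u/4).
Step 3. Substitute back u = y**3 - 1: now -atan(y**3/4 - 1/4).
Answer: -atan(y**3/4 - 1/4).


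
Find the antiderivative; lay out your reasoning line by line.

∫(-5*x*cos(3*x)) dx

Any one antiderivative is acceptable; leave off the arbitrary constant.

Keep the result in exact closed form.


Step 1. Integrate ∫(-5*x*cos(3*x)) dx by parts with u = x, dv = (-5*cos(3*x)) dx, so v = -5*sin(3*x)/3: now -5*x*sin(3*x)/3 + ∫(5*sin(3*x)/3) dx.
Step 2. Evaluate the standard form: now -5*x*sin(3*x)/3 - 5*cos(3*x)/9.
Answer: -5*x*sin(3*x)/3 - 5*cos(3*x)/9.


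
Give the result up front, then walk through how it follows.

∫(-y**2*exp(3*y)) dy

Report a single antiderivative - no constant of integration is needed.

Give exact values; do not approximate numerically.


The answer is -y**2*exp(3*y)/3 + 2*y*exp(3*y)/9 - 2*exp(3*y)/27.
Step 1. Integrate ∫(-y**2*exp(3*y)) dy by parts with u = y**2, dv = (-exp(3*y)) dy, so v = -exp(3*y)/3: now -y**2*exp(3*y)/3 + ∫(2*y*exp(3*y)/3) dy.
Step 2. Integrate ∫(2*y*exp(3*y)/3) dy by parts with u = y, dv = (2*exp(3*y)/3) dy, so v = 2*exp(3*y)/9: now -y**2*exp(3*y)/3 + 2*y*exp(3*y)/9 + ∫(-2*exp(3*y)/9) dy.
Step 3. Evaluate the standard form: now -y**2*exp(3*y)/3 + 2*y*exp(3*y)/9 - 2*exp(3*y)/27.
Answer: -y**2*exp(3*y)/3 + 2*y*exp(3*y)/9 - 2*exp(3*y)/27.


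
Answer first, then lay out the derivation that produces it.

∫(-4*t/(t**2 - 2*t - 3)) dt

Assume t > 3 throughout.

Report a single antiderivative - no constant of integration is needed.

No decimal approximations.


The answer is -3*log(t - 3) - log(t + 1).
Step 1. Decompose ∫(-4*t/(t**2 - 2*t - 3)) dt by partial fractions, -4*t/(t**2 - 2*t - 3) = -1/(t + 1) - 3/(t - 3): now ∫(-3/(t - 3)) dt + ∫(-1/(t + 1)) dt.
Step 2. Evaluate the standard form [assuming t > 3]: now -3*log(t - 3) + ∫(-1/(t + 1)) dt.
Step 3. Evaluate the standard form [assuming t > -1]: now -3*log(t - 3) - log(t + 1).
Answer: -3*log(t - 3) - log(t + 1).


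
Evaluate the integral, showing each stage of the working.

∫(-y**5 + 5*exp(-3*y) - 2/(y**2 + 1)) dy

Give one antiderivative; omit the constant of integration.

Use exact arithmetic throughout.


Step 1. Rewrite: now ∫(-y**5) dy + ∫(-2/(y**2 + 1)) dy + ∫(5*exp(-3*y)) dy.
Step 2. Evaluate the standard form: now -2*atan(y) + ∫(-y**5) dy + ∫(5*exp(-3*y)) dy.
Step 3. Evaluate the standard form: now -2*atan(y) + ∫(-y**5) dy - 5*exp(-3*y)/3.
Step 4. Evaluate the standard form: now -y**6/6 - 2*atan(y) - 5*exp(-3*y)/3.
Answer: -y**6/6 - 2*atan(y) - 5*exp(-3*y)/3.


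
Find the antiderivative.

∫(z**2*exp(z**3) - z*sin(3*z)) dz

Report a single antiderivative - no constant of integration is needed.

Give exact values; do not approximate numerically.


Answer: z*cos(3*z)/3 + exp(z**3)/3 - sin(3*z)/9.


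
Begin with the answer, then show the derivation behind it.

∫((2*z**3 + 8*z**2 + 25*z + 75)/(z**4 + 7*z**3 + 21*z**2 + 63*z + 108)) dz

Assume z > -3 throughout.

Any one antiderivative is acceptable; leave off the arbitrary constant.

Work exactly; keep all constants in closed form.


The answer is log(z + 3) + log(z + 4) + atan(z/3)/3.
Step 1. Decompose ∫((2*z**3 + 8*z**2 + 25*z + 75)/(z**4 + 7*z**3 + 21*z**2 + 63*z + 108)) dz by partial fractions, (2*z**3 + 8*z**2 + 25*z + 75)/(z**4 + 7*z**3 + 21*z**2 + 63*z + 108) = 1/(z**2 + 9) + 1/(z + 4) + 1/(z + 3): now ∫(1/(z + 3)) dz + ∫(1/(z + 4)) dz + ∫(1/(z**2 + 9)) dz.
Step 2. Evaluate the standard form [assuming z > -4]: now log(z + 4) + ∫(1/(z + 3)) dz + ∫(1/(z**2 + 9)) dz.
Step 3. Evaluate the standard form [assuming z > -3]: now log(z + 3) + log(z + 4) + ∫(1/(z**2 + 9)) dz.
Step 4. Evaluate the standard form: now log(z + 3) + log(z + 4) + atan(z/3)/3.
Answer: log(z + 3) + log(z + 4) + atan(z/3)/3.


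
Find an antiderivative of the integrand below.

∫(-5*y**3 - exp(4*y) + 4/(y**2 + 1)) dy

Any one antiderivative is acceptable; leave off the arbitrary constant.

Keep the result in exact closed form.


Answer: -5*y**4/4 - exp(4*y)/4 + 4*atan(y).


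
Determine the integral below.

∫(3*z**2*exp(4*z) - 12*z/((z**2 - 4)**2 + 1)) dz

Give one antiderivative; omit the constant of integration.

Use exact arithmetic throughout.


Answer: 3*z**2*exp(4*z)/4 - 3*z*exp(4*z)/8 + 3*exp(4*z)/32 - 6*atan(z**2 - 4).


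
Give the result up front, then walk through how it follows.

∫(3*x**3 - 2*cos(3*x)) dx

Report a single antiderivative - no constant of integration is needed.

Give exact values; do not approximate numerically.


The answer is 3*x**4/4 - 2*sin(3*x)/3.
Step 1. Rewrite: now ∫(3*x**3) dx + ∫(-2*cos(3*x)) dx.
Step 2. Evaluate the standard form: now -2*sin(3*x)/3 + ∫(3*x**3) dx.
Step 3. Evaluate the standard form: now 3*x**4/4 - 2*sin(3*x)/3.
Answer: 3*x**4/4 - 2*sin(3*x)/3.


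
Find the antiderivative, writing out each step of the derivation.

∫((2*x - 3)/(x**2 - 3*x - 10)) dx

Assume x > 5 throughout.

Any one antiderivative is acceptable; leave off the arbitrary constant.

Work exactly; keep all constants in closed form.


Step 1. Decompose ∫((2*x - 3)/(x**2 - 3*x - 10)) dx by partial fractions, (2*x - 3)/(x**2 - 3*x - 10) = 1/(x + 2) + 1/(x - 5): now ∫(1/(x - 5)) dx + ∫(1/(x + 2)) dx.
Step 2. Evaluate the standard form [assuming x > 5]: now log(x - 5) + ∫(1/(x + 2)) dx.
Step 3. Evaluate the standard form [assuming x > -2]: now log(x - 5) + log(x + 2).
Answer: log(x - 5) + log(x + 2).


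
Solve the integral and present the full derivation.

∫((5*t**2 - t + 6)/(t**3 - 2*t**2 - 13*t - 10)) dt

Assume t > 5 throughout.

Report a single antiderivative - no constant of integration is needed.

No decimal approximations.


Step 1. Decompose ∫((5*t**2 - t + 6)/(t**3 - 2*t**2 - 13*t - 10)) dt by partial fractions, (5*t**2 - t + 6)/(t**3 - 2*t**2 - 13*t - 10) = 4/(t + 2) - 2/(t + 1) + 3/(t - 5): now ∫(3/(t - 5)) dt + ∫(-2/(t + 1)) dt + ∫(4/(t + 2)) dt.
Step 2. Evaluate the standard form [assuming t > 5]: now 3*log(t - 5) + ∫(-2/(t + 1)) dt + ∫(4/(t + 2)) dt.
Step 3. Evaluate the standard form [assuming t > -1]: now 3*log(t - 5) - 2*log(t + 1) + ∫(4/(t + 2)) dt.
Step 4. Evaluate the standard form [assuming t > -2]: now 3*log(t - 5) - 2*log(t + 1) + 4*log(t + 2).
Answer: 3*log(t - 5) - 2*log(t + 1) + 4*log(t + 2).


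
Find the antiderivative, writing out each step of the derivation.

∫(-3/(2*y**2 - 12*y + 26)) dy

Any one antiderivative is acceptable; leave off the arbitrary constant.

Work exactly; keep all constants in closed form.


Step 1. Substitute u = y - 3, turning ∫(-3/(2*y**2 - 12*y + 26)) dy into ∫(-3/(2*(u**2 + 4))) du: now ∫(-3/(2*(u**2 + 4))) du.
Step 2. Evaluate the standard form: now -3*atan(u/2)/4.
Step 3. Substitute back u = y - 3: now -3*atan(y/2 - 3/2)/4.
Answer: -3*atan(y/2 - 3/2)/4.


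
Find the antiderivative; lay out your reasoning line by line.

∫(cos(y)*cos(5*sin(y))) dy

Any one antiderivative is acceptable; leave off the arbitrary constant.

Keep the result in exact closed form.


Step 1. Substitute u = sin(y), turning ∫(cos(y)*cos(5*sin(y))) dy into ∫(cos(5*u)) du: now ∫(cos(5*u)) du.
Step 2. Evaluate the standard form: now sin(5*u)/5.
Step 3. Substitute back u = sin(y): now sin(5*sin(y))/5.
Answer: sin(5*sin(y))/5.


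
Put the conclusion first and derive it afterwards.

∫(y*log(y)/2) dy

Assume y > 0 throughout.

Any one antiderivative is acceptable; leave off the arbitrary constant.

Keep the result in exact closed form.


The answer is y**2*log(y)/4 - y**2/8.
Step 1. Integrate ∫(y*log(y)/2) dy by parts with u = log(y), dv = (y/2) dy, so v = y**2/4 [assuming y > 0]: now y**2*log(y)/4 + ∫(-y/4) dy.
Step 2. Evaluate the standard form: now y**2*log(y)/4 - y**2/8.
Answer: y**2*log(y)/4 - y**2/8.


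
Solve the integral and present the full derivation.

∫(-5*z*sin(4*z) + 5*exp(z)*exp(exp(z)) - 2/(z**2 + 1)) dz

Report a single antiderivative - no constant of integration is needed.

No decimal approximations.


Step 1. Rewrite: now ∫(-5*z*sin(4*z)) dz + ∫(5*exp(z)*exp(exp(z))) dz + ∫(-2/(z**2 + 1)) dz.
Step 2. Evaluate the standard form: now -2*atan(z) + ∫(-5*z*sin(4*z)) dz + ∫(5*exp(z)*exp(exp(z))) dz.
Step 3. Integrate ∫(-5*z*sin(4*z)) dz by parts with u = z, dv = (-5*sin(4*z)) dz, so v = 5*cos(4*z)/4: now 5*z*cos(4*z)/4 - 2*atan(z) + ∫(5*exp(z)*exp(exp(z))) dz + ∫(-5*cos(4*z)/4) dz.
Step 4. Evaluate the standard form: now 5*z*cos(4*z)/4 - 5*sin(4*z)/16 - 2*atan(z) + ∫(5*exp(z)*exp(exp(z))) dz.
Step 5. Substitute u = exp(z), turning ∫(5*exp(z)*exp(exp(z))) dz into ∫(5*exp(u)) du: now 5*z*cos(4*z)/4 - 5*sin(4*z)/16 - 2*atan(z) + ∫(5*exp(u)) du.
Step 6. Evaluate the standard form: now 5*z*cos(4*z)/4 + 5*exp(u) - 5*sin(4*z)/16 - 2*atan(z).
Step 7. Substitute back u = exp(z): now 5*z*cos(4*z)/4 + 5*exp(exp(z)) - 5*sin(4*z)/16 - 2*atan(z).
Answer: 5*z*cos(4*z)/4 + 5*exp(exp(z)) - 5*sin(4*z)/16 - 2*atan(z).


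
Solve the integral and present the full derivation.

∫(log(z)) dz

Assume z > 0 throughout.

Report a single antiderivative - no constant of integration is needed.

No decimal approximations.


Step 1. Integrate ∫(log(z)) dz by parts with u = log(z), dv = (1) dz, so v = z [assuming z > 0]: now z*log(z) + ∫(-1) dz.
Step 2. Evaluate the standard form: now z*log(z) - z.
Answer: z*log(z) - z.


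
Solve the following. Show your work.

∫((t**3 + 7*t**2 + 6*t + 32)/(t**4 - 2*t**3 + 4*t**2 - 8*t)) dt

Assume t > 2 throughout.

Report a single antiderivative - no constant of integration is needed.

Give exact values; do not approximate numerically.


Step 1. Decompose ∫((t**3 + 7*t**2 + 6*t + 32)/(t**4 - 2*t**3 + 4*t**2 - 8*t)) dt by partial fractions, (t**3 + 7*t**2 + 6*t + 32)/(t**4 - 2*t**3 + 4*t**2 - 8*t) = -1/(t**2 + 4) + 5/(t - 2) - 4/t: now ∫(-4/t) dt + ∫(5/(t - 2)) dt + ∫(-1/(t**2 + 4)) dt.
Step 2. Evaluate the standard form [assuming t > 0]: now -4*log(t) + ∫(5/(t - 2)) dt + ∫(-1/(t**2 + 4)) dt.
Step 3. Evaluate the standard form [assuming t > 2]: now -4*log(t) + 5*log(t - 2) + ∫(-1/(t**2 + 4)) dt.
Step 4. Evaluate the standard form: now -4*log(t) + 5*log(t - 2) - atan(t/2)/2.
Answer: -4*log(t) + 5*log(t - 2) - atan(t/2)/2.


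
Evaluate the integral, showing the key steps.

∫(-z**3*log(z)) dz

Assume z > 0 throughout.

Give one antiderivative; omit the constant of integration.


Step 1. Integrate ∫(-z**3*log(z)) dz by parts with u = log(z), dv = (-z**3) dz, so v = -z**4/4 [assuming z > 0]: now -z**4*log(z)/4 + ∫(z**3/4) dz.
Step 2. Evaluate the standard form: now -z**4*log(z)/4 + z**4/16.
Answer: -z**4*log(z)/4 + z**4/16.


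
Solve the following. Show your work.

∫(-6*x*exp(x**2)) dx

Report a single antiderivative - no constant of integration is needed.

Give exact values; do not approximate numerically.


Step 1. Substitute u = x**2, turning ∫(-6*x*exp(x**2)) dx into ∫(-3*exp(u)) du: now ∫(-3*exp(u)) du.
Step 2. Evaluate the standard form: now -3*exp(u).
Step 3. Substitute back u = x**2: now -3*exp(x**2).
Answer: -3*exp(x**2).


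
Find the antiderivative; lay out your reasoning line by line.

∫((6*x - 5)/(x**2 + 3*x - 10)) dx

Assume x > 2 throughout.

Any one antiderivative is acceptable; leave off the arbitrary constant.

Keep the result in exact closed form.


Step 1. Decompose ∫((6*x - 5)/(x**2 + 3*x - 10)) dx by partial fractions, (6*x - 5)/(x**2 + 3*x - 10) = 5/(x + 5) + 1/(x - 2): now ∫(1/(x - 2)) dx + ∫(5/(x + 5)) dx.
Step 2. Evaluate the standard form [assuming x > 2]: now log(x - 2) + ∫(5/(x + 5)) dx.
Step 3. Evaluate the standard form [assuming x > -5]: now log(x - 2) + 5*log(x + 5).
Answer: log(x - 2) + 5*log(x + 5).


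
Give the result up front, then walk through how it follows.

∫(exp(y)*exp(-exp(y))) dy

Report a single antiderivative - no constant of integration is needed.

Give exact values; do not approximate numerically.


The answer is -exp(-exp(y)).
Step 1. Substitute u = exp(y), turning ∫(exp(y)*exp(-exp(y))) dy into ∫(exp(-u)) du: now ∫(exp(-u)) du.
Step 2. Evaluate the standard form: now -exp(-u).
Step 3. Substitute back u = exp(y): now -exp(-exp(y)).
Answer: -exp(-exp(y)).


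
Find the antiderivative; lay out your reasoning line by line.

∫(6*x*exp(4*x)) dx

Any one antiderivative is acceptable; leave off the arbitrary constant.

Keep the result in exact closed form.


Step 1. Integrate ∫(6*x*exp(4*x)) dx by parts with u = x, dv = (6*exp(4*x)) dx, so v = 3*exp(4*x)/2: now 3*x*exp(4*x)/2 + ∫(-3*exp(4*x)/2) dx.
Step 2. Evaluate the standard form: now 3*x*exp(4*x)/2 - 3*exp(4*x)/8.
Answer: 3*x*exp(4*x)/2 - 3*exp(4*x)/8.


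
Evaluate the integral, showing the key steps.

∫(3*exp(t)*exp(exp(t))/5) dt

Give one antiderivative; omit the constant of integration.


Step 1. Substitute u = exp(t), turning ∫(3*exp(t)*exp(exp(t))/5) dt into ∫(3*exp(u)/5) du: now ∫(3*exp(u)/5) du.
Step 2. Evaluate the standard form: now 3*exp(u)/5.
Step 3. Substitute back u = exp(t): now 3*exp(exp(t))/5.
Answer: 3*exp(exp(t))/5.


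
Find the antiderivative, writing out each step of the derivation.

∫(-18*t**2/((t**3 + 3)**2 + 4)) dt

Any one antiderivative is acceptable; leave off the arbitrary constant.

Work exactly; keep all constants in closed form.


Step 1. Substitute u = t**3 + 3, turning ∫(-18*t**2/((t**3 + 3)**2 + 4)) dt into ∫(-6/(u**2 + 4)) du: now ∫(-6/(u**2 + 4)) du.
Step 2. Evaluate the standard form: now -3*atan(u/2).
Step 3. Substitute back u = t**3 + 3: now -3*atan(t**3/2 + 3/2).
Answer: -3*atan(t**3/2 + 3/2).


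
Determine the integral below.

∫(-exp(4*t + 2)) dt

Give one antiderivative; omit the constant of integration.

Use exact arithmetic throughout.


Answer: -exp(4*t + 2)/4.


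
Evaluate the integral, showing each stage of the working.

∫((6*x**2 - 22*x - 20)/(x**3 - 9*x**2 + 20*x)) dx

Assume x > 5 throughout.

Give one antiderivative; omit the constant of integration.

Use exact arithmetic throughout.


Step 1. Decompose ∫((6*x**2 - 22*x - 20)/(x**3 - 9*x**2 + 20*x)) dx by partial fractions, (6*x**2 - 22*x - 20)/(x**3 - 9*x**2 + 20*x) = 3/(x - 4) + 4/(x - 5) - 1/x: now ∫(-1/x) dx + ∫(4/(x - 5)) dx + ∫(3/(x - 4)) dx.
Step 2. Evaluate the standard form [assuming x > 5]: now 4*log(x - 5) + ∫(-1/x) dx + ∫(3/(x - 4)) dx.
Step 3. Evaluate the standard form [assuming x > 4]: now 4*log(x - 5) + 3*log(x - 4) + ∫(-1/x) dx.
Step 4. Evaluate the standard form [assuming x > 0]: now -log(x) + 4*log(x - 5) + 3*log(x - 4).
Answer: -log(x) + 4*log(x - 5) + 3*log(x - 4).


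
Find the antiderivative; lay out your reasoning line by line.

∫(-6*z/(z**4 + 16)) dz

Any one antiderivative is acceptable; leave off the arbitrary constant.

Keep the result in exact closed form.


Step 1. Substitute u = z**2, turning ∫(-6*z/(z**4 + 16)) dz into ∫(-3/(u**2 + 16)) du: now ∫(-3/(u**2 + 16)) du.
Step 2. Evaluate the standard form: now -3*atan(u/4)/4.
Step 3. Substitute back u = z**2: now -3*atan(z**2/4)/4.
Answer: -3*atan(z**2/4)/4.


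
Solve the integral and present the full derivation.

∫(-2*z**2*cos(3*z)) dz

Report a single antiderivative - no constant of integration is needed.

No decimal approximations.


Step 1. Integrate ∫(-2*z**2*cos(3*z)) dz by parts with u = z**2, dv = (-2*cos(3*z)) dz, so v = -2*sin(3*z)/3: now -2*z**2*sin(3*z)/3 + ∫(4*z*sin(3*z)/3) dz.
Step 2. Integrate ∫(4*z*sin(3*z)/3) dz by parts with u = z, dv = (4*sin(3*z)/3) dz, so v = -4*cos(3*z)/9: now -2*z**2*sin(3*z)/3 - 4*z*cos(3*z)/9 + ∫(4*cos(3*z)/9) dz.
Step 3. Evaluate the standard form: now -2*z**2*sin(3*z)/3 - 4*z*cos(3*z)/9 + 4*sin(3*z)/27.
Answer: -2*z**2*sin(3*z)/3 - 4*z*cos(3*z)/9 + 4*sin(3*z)/27.


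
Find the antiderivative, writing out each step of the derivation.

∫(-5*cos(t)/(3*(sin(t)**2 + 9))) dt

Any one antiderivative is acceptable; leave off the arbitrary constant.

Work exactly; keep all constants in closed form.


Step 1. Substitute u = sin(t), turning ∫(-5*cos(t)/(3*(sin(t)**2 + 9))) dt into ∫(-5/(3*(u**2 + 9))) du: now ∫(-5/(3*(u**2 + 9))) du.
Step 2. Evaluate the standard form: now -5*atan(u/3)/9.
Step 3. Substitute back u = sin(t): now -5*atan(sin(t)/3)/9.
Answer: -5*atan(sin(t)/3)/9.
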